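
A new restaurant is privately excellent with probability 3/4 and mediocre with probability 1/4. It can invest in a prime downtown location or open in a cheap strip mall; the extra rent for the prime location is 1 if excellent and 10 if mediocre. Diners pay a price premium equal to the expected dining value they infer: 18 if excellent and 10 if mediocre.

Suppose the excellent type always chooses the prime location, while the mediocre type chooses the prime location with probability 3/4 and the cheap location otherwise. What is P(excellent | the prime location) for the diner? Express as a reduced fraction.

P(the prime location) = (3/4)·1 + (1/4)·(3/4) = 15/16.
By Bayes' rule, P(excellent | the prime location) = (3/4) / (15/16) = 4/5.

4/5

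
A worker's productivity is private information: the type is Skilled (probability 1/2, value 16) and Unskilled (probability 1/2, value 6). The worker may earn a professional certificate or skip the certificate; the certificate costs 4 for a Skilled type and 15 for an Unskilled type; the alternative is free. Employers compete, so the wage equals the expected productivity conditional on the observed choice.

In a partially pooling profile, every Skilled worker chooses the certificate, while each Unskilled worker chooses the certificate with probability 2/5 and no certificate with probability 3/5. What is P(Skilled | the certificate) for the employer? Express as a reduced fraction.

P(the certificate) = (1/2)·1 + (1/2)·(2/5) = 7/10.
By Bayes' rule, P(Skilled | the certificate) = (1/2) / (7/10) = 5/7.

5/7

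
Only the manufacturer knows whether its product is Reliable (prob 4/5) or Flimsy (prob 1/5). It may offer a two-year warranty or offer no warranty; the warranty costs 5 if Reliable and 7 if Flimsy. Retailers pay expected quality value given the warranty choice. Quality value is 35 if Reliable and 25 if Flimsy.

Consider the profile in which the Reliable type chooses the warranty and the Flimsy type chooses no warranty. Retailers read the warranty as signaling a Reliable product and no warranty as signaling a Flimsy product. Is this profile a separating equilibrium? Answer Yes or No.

Under these beliefs, the warranty earns price 35 and no warranty earns price 25.
Reliable: the warranty nets 35 − 5 = 30; no warranty nets 25. Reliable prefers the warranty.
Flimsy: the warranty nets 35 − 7 = 28; no warranty nets 25. Flimsy would deviate to the warranty.
Flimsy has a profitable deviation, so the profile is not an equilibrium.

No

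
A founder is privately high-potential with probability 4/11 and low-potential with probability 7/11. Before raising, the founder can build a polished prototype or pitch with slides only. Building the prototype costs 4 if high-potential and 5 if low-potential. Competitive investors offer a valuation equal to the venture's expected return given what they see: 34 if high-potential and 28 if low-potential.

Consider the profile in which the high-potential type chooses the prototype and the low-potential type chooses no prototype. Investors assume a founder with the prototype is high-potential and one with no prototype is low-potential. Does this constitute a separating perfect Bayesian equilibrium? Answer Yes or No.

No

Under these beliefs, the prototype earns valuation 34 and no prototype earns valuation 28.
high-potential: the prototype nets 34 − 4 = 30; no prototype nets 28. high-potential prefers the prototype.
low-potential: the prototype nets 34 − 5 = 29; no prototype nets 28. low-potential would deviate to the prototype.
low-potential has a profitable deviation, so the profile is not an equilibrium.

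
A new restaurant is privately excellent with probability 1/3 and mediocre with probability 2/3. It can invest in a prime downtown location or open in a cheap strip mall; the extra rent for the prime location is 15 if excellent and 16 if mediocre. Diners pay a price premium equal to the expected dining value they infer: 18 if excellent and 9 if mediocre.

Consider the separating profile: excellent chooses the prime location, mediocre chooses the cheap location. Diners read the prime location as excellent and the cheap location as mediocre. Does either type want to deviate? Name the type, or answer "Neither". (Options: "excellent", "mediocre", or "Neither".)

excellent

The prime location pays 18; the cheap location pays 9.
excellent: assigned the prime location, nets 18 − 15 = 3; deviating to the cheap location nets 9.
mediocre: assigned the cheap location, nets 9; deviating to the prime location nets 18 − 16 = 2.
The excellent type gains 6 by deviating.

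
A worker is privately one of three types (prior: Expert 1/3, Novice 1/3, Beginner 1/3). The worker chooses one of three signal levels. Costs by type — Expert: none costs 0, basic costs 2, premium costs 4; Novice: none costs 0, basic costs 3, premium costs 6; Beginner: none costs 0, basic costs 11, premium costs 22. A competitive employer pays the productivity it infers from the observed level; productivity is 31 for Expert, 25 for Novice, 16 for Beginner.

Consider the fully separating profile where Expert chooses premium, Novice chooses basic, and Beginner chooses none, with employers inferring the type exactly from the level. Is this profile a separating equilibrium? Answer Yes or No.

Separating wages: premium → 31, basic → 25, none → 16.
Expert (assigned premium): none: 16 − 0 = 16; basic: 25 − 2 = 23; premium: 31 − 4 = 27. Expert stays.
Novice (assigned basic): none: 16 − 0 = 16; basic: 25 − 3 = 22; premium: 31 − 6 = 25. Novice prefers premium.
Beginner (assigned none): none: 16 − 0 = 16; basic: 25 − 11 = 14; premium: 31 − 22 = 9. Beginner stays.
At least one type deviates; the separating profile fails.

No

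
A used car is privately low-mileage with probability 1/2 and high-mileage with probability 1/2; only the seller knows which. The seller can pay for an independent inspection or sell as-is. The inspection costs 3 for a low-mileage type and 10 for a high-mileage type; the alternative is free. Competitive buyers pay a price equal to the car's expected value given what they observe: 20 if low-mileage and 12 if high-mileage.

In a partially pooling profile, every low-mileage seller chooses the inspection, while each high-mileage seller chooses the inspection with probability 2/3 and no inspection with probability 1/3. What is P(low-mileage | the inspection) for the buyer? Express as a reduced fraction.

3/5

P(the inspection) = (1/2)·1 + (1/2)·(2/3) = 5/6.
By Bayes' rule, P(low-mileage | the inspection) = (1/2) / (5/6) = 3/5.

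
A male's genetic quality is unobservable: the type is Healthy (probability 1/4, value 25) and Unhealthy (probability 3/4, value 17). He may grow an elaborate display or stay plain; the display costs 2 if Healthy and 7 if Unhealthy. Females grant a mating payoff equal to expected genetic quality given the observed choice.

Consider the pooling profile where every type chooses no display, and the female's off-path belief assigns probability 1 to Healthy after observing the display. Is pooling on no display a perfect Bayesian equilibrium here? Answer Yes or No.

No

On path, the female holds the prior and pays 1/4·25 + 3/4·17 = 19. Off path (the display), believing Healthy, it pays 25.
Healthy: no display nets 19; the display nets 25 − 2 = 23. Healthy would deviate.
Unhealthy: no display nets 19; the display nets 25 − 7 = 18. Unhealthy stays.
A type deviates, so pooling fails.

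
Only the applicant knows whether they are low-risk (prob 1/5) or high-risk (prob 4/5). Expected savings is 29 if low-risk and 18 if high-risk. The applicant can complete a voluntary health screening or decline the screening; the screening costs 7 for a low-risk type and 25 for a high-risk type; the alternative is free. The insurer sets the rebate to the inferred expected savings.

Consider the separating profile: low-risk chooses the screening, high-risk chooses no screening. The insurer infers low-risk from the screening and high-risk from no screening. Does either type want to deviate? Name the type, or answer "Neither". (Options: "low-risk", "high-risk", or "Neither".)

Neither

The screening pays 29; no screening pays 18.
low-risk: assigned the screening, nets 29 − 7 = 22; deviating to no screening nets 18.
high-risk: assigned no screening, nets 18; deviating to the screening nets 29 − 25 = 4.
Both types strictly prefer their assigned action; no profitable deviation.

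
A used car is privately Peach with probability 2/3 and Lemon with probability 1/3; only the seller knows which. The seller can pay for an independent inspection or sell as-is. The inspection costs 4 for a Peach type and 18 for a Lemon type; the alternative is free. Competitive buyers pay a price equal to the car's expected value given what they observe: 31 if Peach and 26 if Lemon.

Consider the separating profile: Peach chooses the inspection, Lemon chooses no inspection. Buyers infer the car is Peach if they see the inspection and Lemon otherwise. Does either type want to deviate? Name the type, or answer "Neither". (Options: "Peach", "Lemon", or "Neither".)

The inspection pays 31; no inspection pays 26.
Peach: assigned the inspection, nets 31 − 4 = 27; deviating to no inspection nets 26.
Lemon: assigned no inspection, nets 26; deviating to the inspection nets 31 − 18 = 13.
Both types strictly prefer their assigned action; no profitable deviation.

Neither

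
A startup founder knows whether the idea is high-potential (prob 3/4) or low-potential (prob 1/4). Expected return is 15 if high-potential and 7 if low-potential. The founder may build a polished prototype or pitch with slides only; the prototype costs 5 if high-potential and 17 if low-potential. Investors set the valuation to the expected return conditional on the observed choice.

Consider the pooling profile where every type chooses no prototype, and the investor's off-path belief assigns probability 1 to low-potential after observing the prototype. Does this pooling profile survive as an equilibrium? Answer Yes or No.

On path, the investor holds the prior and pays 3/4·15 + 1/4·7 = 13. Off path (the prototype), believing low-potential, it pays 7.
high-potential: no prototype nets 13; the prototype nets 7 − 5 = 2. high-potential stays.
low-potential: no prototype nets 13; the prototype nets 7 − 17 = -10. low-potential stays.
No type deviates, so pooling is sustained.

Yes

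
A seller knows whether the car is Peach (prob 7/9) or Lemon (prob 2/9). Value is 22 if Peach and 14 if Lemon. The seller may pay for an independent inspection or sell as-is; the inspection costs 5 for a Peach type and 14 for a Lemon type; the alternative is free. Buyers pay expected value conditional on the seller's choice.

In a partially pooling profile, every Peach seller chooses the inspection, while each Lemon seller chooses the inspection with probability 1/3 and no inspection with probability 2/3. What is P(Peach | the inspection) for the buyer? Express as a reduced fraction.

21/23

P(the inspection) = (7/9)·1 + (2/9)·(1/3) = 23/27.
By Bayes' rule, P(Peach | the inspection) = (7/9) / (23/27) = 21/23.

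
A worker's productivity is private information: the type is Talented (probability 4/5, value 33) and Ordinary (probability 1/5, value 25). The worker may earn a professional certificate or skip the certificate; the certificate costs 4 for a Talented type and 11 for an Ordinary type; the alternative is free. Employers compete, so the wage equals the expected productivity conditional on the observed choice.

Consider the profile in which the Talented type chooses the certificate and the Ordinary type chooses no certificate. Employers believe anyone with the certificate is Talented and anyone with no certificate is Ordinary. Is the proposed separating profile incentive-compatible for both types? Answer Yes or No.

Yes

Under these beliefs, the certificate earns wage 33 and no certificate earns wage 25.
Talented: the certificate nets 33 − 4 = 29; no certificate nets 25. Talented prefers the certificate.
Ordinary: the certificate nets 33 − 11 = 22; no certificate nets 25. Ordinary prefers no certificate.
Neither type deviates, so the separating profile is an equilibrium.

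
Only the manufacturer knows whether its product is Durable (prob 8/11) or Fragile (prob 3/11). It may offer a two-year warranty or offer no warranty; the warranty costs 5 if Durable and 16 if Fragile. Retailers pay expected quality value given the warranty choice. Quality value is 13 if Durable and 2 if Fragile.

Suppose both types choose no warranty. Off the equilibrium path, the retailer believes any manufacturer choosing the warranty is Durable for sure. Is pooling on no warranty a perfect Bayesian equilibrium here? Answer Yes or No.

On path, the retailer holds the prior and pays 8/11·13 + 3/11·2 = 10. Off path (the warranty), believing Durable, it pays 13.
Durable: no warranty nets 10; the warranty nets 13 − 5 = 8. Durable stays.
Fragile: no warranty nets 10; the warranty nets 13 − 16 = -3. Fragile stays.
No type deviates, so pooling is sustained.

Yes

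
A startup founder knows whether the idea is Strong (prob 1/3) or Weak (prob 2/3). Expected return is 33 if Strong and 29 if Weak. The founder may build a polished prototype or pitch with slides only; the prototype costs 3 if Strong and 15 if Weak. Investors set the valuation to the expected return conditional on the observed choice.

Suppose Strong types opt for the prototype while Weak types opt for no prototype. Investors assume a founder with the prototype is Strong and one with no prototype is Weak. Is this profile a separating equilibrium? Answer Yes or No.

Under these beliefs, the prototype earns valuation 33 and no prototype earns valuation 29.
Strong: the prototype nets 33 − 3 = 30; no prototype nets 29. Strong prefers the prototype.
Weak: the prototype nets 33 − 15 = 18; no prototype nets 29. Weak prefers no prototype.
Neither type deviates, so the separating profile is an equilibrium.

Yes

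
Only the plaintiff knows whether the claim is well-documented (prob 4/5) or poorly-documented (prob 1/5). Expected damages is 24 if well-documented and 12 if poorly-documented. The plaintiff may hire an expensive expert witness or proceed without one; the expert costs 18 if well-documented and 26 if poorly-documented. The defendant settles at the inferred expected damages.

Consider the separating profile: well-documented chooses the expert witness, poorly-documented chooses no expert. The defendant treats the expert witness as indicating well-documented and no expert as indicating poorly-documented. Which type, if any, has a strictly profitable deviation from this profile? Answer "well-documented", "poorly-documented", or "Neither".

The expert witness pays 24; no expert pays 12.
well-documented: assigned the expert witness, nets 24 − 18 = 6; deviating to no expert nets 12.
poorly-documented: assigned no expert, nets 12; deviating to the expert witness nets 24 − 26 = -2.
The well-documented type gains 6 by deviating.

well-documented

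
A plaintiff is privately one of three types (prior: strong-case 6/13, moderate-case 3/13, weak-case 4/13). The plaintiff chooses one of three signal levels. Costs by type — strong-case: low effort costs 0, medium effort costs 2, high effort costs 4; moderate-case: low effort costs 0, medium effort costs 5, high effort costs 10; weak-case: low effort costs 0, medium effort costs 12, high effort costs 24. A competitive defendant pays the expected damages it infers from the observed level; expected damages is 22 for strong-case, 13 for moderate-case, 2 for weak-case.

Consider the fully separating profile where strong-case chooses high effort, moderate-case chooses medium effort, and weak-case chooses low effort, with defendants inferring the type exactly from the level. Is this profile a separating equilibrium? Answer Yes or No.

Separating settlements: high effort → 22, medium effort → 13, low effort → 2.
strong-case (assigned high effort): low effort: 2 − 0 = 2; medium effort: 13 − 2 = 11; high effort: 22 − 4 = 18. strong-case stays.
moderate-case (assigned medium effort): low effort: 2 − 0 = 2; medium effort: 13 − 5 = 8; high effort: 22 − 10 = 12. moderate-case prefers high effort.
weak-case (assigned low effort): low effort: 2 − 0 = 2; medium effort: 13 − 12 = 1; high effort: 22 − 24 = -2. weak-case stays.
At least one type deviates; the separating profile fails.

No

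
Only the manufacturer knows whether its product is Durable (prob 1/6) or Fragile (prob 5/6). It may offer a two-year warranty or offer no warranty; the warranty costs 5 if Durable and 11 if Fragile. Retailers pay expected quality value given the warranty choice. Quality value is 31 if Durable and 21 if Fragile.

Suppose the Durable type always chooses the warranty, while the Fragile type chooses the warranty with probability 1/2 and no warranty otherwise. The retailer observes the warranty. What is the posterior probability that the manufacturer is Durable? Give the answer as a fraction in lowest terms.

P(the warranty) = (1/6)·1 + (5/6)·(1/2) = 7/12.
By Bayes' rule, P(Durable | the warranty) = (1/6) / (7/12) = 2/7.

2/7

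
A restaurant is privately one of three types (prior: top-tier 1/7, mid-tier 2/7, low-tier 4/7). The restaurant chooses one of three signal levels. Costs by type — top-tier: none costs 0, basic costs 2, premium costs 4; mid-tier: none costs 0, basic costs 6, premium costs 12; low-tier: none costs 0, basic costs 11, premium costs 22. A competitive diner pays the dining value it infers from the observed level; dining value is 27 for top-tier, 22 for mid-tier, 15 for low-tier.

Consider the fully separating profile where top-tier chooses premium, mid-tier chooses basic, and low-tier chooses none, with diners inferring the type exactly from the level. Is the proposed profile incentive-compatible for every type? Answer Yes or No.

Yes

Separating price premiums: premium → 27, basic → 22, none → 15.
top-tier (assigned premium): none: 15 − 0 = 15; basic: 22 − 2 = 20; premium: 27 − 4 = 23. top-tier stays.
mid-tier (assigned basic): none: 15 − 0 = 15; basic: 22 − 6 = 16; premium: 27 − 12 = 15. mid-tier stays.
low-tier (assigned none): none: 15 − 0 = 15; basic: 22 − 11 = 11; premium: 27 − 22 = 5. low-tier stays.
Every type prefers its assigned level; separation holds.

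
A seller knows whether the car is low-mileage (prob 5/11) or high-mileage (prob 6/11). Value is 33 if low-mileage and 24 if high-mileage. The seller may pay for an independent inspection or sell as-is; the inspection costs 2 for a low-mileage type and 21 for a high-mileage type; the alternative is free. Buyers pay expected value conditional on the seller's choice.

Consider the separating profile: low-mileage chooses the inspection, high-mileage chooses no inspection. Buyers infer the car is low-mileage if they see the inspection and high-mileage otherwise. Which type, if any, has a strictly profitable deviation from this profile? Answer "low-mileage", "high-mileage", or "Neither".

Neither

The inspection pays 33; no inspection pays 24.
low-mileage: assigned the inspection, nets 33 − 2 = 31; deviating to no inspection nets 24.
high-mileage: assigned no inspection, nets 24; deviating to the inspection nets 33 − 21 = 12.
Both types strictly prefer their assigned action; no profitable deviation.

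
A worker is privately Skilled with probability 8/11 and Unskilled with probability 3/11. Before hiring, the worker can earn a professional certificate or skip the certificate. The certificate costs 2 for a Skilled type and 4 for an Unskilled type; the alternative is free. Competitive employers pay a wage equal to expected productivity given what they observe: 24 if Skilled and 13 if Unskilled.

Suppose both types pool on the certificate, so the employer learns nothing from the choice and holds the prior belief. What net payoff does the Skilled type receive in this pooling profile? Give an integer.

19

Pooled wage = 8/11·24 + 3/11·13 = 21.
Skilled pays cost 2 for the certificate, so net payoff = 21 − 2 = 19.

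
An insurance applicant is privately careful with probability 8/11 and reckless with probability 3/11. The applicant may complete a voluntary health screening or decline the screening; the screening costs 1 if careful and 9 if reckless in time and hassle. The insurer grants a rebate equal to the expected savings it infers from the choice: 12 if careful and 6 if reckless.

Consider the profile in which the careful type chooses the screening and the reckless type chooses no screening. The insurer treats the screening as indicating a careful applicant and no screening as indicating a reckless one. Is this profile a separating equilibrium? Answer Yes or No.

Yes

Under these beliefs, the screening earns rebate 12 and no screening earns rebate 6.
careful: the screening nets 12 − 1 = 11; no screening nets 6. careful prefers the screening.
reckless: the screening nets 12 − 9 = 3; no screening nets 6. reckless prefers no screening.
Neither type deviates, so the separating profile is an equilibrium.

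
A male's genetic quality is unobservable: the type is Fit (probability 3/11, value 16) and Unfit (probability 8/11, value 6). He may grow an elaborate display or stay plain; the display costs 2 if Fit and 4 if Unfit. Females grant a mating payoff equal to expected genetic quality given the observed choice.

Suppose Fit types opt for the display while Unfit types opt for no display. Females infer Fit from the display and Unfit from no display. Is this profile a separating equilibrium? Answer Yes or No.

Under these beliefs, the display earns mating payoff 16 and no display earns mating payoff 6.
Fit: the display nets 16 − 2 = 14; no display nets 6. Fit prefers the display.
Unfit: the display nets 16 − 4 = 12; no display nets 6. Unfit would deviate to the display.
Unfit has a profitable deviation, so the profile is not an equilibrium.

No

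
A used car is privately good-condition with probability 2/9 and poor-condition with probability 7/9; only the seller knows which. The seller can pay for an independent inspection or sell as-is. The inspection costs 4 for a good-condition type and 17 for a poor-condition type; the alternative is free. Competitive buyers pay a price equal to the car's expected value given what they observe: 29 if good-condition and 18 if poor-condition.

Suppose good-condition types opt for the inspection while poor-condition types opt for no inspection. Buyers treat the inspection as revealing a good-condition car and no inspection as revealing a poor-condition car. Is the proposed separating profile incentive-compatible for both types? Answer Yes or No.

Yes

Under these beliefs, the inspection earns price 29 and no inspection earns price 18.
good-condition: the inspection nets 29 − 4 = 25; no inspection nets 18. good-condition prefers the inspection.
poor-condition: the inspection nets 29 − 17 = 12; no inspection nets 18. poor-condition prefers no inspection.
Neither type deviates, so the separating profile is an equilibrium.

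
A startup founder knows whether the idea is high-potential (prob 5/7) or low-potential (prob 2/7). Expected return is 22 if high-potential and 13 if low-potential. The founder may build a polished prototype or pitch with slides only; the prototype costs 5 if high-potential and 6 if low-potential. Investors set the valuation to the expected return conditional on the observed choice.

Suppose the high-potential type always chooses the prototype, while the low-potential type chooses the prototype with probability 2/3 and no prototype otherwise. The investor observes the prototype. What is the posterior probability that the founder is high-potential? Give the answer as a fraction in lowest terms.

P(the prototype) = (5/7)·1 + (2/7)·(2/3) = 19/21.
By Bayes' rule, P(high-potential | the prototype) = (5/7) / (19/21) = 15/19.

15/19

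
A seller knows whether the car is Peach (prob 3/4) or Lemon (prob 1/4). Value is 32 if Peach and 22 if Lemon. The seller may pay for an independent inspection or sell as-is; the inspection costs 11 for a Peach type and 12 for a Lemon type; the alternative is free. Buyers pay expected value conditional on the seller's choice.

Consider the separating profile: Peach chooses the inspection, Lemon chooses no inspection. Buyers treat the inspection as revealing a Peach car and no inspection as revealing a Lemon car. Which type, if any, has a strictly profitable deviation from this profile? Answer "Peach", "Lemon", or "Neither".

Peach

The inspection pays 32; no inspection pays 22.
Peach: assigned the inspection, nets 32 − 11 = 21; deviating to no inspection nets 22.
Lemon: assigned no inspection, nets 22; deviating to the inspection nets 32 − 12 = 20.
The Peach type gains 1 by deviating.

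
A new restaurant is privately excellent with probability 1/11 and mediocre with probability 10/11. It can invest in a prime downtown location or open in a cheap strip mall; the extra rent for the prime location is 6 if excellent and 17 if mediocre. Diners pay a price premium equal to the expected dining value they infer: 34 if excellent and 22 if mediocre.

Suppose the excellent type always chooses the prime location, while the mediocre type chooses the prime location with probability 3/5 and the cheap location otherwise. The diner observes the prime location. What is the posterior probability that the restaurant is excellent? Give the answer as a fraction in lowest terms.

P(the prime location) = (1/11)·1 + (10/11)·(3/5) = 7/11.
By Bayes' rule, P(excellent | the prime location) = (1/11) / (7/11) = 1/7.

1/7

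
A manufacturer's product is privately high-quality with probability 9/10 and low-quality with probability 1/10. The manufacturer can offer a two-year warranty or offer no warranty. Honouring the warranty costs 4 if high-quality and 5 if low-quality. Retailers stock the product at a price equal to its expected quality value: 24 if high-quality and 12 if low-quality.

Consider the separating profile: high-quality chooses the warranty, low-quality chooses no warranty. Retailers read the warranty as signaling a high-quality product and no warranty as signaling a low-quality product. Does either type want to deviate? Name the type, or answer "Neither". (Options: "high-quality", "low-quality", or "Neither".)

The warranty pays 24; no warranty pays 12.
high-quality: assigned the warranty, nets 24 − 4 = 20; deviating to no warranty nets 12.
low-quality: assigned no warranty, nets 12; deviating to the warranty nets 24 − 5 = 19.
The low-quality type gains 7 by deviating.

low-quality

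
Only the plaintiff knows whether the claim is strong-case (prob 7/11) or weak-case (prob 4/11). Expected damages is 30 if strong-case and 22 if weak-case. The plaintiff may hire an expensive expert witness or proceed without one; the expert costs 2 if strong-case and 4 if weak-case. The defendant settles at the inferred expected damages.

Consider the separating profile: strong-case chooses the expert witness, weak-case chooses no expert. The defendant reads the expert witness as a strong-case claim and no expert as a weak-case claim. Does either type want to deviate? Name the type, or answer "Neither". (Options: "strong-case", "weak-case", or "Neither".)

weak-case

The expert witness pays 30; no expert pays 22.
strong-case: assigned the expert witness, nets 30 − 2 = 28; deviating to no expert nets 22.
weak-case: assigned no expert, nets 22; deviating to the expert witness nets 30 − 4 = 26.
The weak-case type gains 4 by deviating.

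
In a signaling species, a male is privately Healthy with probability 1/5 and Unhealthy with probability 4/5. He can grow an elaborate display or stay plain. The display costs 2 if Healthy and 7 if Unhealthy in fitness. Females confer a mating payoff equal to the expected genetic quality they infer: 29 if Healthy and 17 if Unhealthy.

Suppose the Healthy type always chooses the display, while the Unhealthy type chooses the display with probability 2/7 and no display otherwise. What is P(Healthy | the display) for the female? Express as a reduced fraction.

7/15

P(the display) = (1/5)·1 + (4/5)·(2/7) = 3/7.
By Bayes' rule, P(Healthy | the display) = (1/5) / (3/7) = 7/15.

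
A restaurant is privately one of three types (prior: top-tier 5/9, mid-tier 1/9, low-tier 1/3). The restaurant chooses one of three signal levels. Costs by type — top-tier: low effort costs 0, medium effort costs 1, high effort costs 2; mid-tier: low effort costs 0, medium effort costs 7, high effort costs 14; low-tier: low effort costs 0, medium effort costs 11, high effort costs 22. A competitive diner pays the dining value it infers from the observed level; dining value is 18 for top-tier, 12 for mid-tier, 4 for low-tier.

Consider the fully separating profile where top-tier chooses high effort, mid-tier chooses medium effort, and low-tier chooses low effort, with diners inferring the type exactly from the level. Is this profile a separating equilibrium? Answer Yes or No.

Yes

Separating price premiums: high effort → 18, medium effort → 12, low effort → 4.
top-tier (assigned high effort): low effort: 4 − 0 = 4; medium effort: 12 − 1 = 11; high effort: 18 − 2 = 16. top-tier stays.
mid-tier (assigned medium effort): low effort: 4 − 0 = 4; medium effort: 12 − 7 = 5; high effort: 18 − 14 = 4. mid-tier stays.
low-tier (assigned low effort): low effort: 4 − 0 = 4; medium effort: 12 − 11 = 1; high effort: 18 − 22 = -4. low-tier stays.
Every type prefers its assigned level; separation holds.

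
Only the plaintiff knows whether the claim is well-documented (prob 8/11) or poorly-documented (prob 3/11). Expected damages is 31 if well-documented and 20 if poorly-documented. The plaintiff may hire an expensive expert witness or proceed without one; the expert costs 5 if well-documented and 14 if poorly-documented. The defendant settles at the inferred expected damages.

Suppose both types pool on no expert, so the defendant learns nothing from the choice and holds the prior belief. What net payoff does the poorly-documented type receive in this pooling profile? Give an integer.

28

Pooled settlement = 8/11·31 + 3/11·20 = 28.
poorly-documented pays no cost for no expert, so net payoff = 28.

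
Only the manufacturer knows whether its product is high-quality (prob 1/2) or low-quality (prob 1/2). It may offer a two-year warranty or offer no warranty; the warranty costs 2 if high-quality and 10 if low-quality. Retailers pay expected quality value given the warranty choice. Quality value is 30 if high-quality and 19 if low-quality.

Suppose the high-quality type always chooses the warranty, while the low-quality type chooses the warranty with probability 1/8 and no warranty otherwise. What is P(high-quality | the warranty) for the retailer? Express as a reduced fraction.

P(the warranty) = (1/2)·1 + (1/2)·(1/8) = 9/16.
By Bayes' rule, P(high-quality | the warranty) = (1/2) / (9/16) = 8/9.

8/9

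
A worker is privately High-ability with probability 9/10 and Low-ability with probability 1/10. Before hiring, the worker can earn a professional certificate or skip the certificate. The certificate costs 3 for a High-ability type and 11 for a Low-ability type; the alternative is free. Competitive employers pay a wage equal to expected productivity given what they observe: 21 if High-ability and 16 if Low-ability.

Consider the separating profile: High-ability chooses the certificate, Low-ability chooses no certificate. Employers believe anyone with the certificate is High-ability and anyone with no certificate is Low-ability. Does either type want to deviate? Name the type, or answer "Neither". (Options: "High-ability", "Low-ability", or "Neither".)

The certificate pays 21; no certificate pays 16.
High-ability: assigned the certificate, nets 21 − 3 = 18; deviating to no certificate nets 16.
Low-ability: assigned no certificate, nets 16; deviating to the certificate nets 21 − 11 = 10.
Both types strictly prefer their assigned action; no profitable deviation.

Neither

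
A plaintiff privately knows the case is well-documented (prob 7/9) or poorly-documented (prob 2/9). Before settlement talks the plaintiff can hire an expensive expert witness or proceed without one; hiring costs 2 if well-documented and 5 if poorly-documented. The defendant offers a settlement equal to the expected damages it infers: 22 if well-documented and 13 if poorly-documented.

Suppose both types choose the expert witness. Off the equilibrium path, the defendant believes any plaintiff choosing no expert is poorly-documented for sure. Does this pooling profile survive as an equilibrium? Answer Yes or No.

On path, the defendant holds the prior and pays 7/9·22 + 2/9·13 = 20. Off path (no expert), believing poorly-documented, it pays 13.
well-documented: the expert witness nets 20 − 2 = 18; no expert nets 13. well-documented stays.
poorly-documented: the expert witness nets 20 − 5 = 15; no expert nets 13. poorly-documented stays.
No type deviates, so pooling is sustained.

Yes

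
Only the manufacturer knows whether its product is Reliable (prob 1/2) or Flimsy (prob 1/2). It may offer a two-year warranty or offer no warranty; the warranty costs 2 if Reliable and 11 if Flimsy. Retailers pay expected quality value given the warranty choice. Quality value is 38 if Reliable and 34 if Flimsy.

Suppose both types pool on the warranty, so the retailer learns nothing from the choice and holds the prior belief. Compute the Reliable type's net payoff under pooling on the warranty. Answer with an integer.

34

Pooled price = 1/2·38 + 1/2·34 = 36.
Reliable pays cost 2 for the warranty, so net payoff = 36 − 2 = 34.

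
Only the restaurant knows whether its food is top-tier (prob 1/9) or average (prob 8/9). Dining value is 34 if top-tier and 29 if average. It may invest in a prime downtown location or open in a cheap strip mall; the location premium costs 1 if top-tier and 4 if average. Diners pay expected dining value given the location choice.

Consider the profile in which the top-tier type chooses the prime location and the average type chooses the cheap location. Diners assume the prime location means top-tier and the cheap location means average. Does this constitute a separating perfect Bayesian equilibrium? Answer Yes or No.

No

Under these beliefs, the prime location earns price premium 34 and the cheap location earns price premium 29.
top-tier: the prime location nets 34 − 1 = 33; the cheap location nets 29. top-tier prefers the prime location.
average: the prime location nets 34 − 4 = 30; the cheap location nets 29. average would deviate to the prime location.
average has a profitable deviation, so the profile is not an equilibrium.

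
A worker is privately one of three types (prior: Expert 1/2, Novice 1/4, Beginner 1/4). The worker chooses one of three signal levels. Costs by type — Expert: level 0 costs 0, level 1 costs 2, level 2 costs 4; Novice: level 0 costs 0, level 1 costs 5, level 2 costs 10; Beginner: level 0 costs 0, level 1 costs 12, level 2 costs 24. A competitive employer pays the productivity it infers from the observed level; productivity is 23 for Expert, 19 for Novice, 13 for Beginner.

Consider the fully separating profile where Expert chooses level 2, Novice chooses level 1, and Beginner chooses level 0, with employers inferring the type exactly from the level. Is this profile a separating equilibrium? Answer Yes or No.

Yes

Separating wages: level 2 → 23, level 1 → 19, level 0 → 13.
Expert (assigned level 2): level 0: 13 − 0 = 13; level 1: 19 − 2 = 17; level 2: 23 − 4 = 19. Expert stays.
Novice (assigned level 1): level 0: 13 − 0 = 13; level 1: 19 − 5 = 14; level 2: 23 − 10 = 13. Novice stays.
Beginner (assigned level 0): level 0: 13 − 0 = 13; level 1: 19 − 12 = 7; level 2: 23 − 24 = -1. Beginner stays.
Every type prefers its assigned level; separation holds.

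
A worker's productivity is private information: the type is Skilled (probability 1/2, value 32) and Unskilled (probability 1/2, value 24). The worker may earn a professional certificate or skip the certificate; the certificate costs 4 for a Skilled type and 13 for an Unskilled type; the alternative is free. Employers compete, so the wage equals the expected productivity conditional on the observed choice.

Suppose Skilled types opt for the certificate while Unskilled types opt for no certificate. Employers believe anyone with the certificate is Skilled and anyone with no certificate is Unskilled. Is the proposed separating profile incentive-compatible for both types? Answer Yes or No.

Yes

Under these beliefs, the certificate earns wage 32 and no certificate earns wage 24.
Skilled: the certificate nets 32 − 4 = 28; no certificate nets 24. Skilled prefers the certificate.
Unskilled: the certificate nets 32 − 13 = 19; no certificate nets 24. Unskilled prefers no certificate.
Neither type deviates, so the separating profile is an equilibrium.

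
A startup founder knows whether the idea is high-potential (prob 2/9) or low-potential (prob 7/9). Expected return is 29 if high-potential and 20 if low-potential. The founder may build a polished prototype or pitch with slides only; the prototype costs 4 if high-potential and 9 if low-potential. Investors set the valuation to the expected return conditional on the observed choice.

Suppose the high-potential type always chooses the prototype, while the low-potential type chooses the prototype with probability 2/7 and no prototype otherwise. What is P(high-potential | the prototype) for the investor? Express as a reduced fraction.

P(the prototype) = (2/9)·1 + (7/9)·(2/7) = 4/9.
By Bayes' rule, P(high-potential | the prototype) = (2/9) / (4/9) = 1/2.

1/2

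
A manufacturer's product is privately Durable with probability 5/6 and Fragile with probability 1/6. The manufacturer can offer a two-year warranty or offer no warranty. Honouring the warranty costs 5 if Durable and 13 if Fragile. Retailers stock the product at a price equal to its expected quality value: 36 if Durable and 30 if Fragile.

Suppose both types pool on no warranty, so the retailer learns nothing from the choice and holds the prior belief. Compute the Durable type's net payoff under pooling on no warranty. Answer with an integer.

35

Pooled price = 5/6·36 + 1/6·30 = 35.
Durable pays no cost for no warranty, so net payoff = 35.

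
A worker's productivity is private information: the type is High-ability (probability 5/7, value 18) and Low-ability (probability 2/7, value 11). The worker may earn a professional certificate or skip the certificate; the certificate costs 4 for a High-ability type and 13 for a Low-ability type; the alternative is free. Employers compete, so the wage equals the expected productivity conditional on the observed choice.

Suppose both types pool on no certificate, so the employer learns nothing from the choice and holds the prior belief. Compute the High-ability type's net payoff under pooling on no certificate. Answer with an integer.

16

Pooled wage = 5/7·18 + 2/7·11 = 16.
High-ability pays no cost for no certificate, so net payoff = 16.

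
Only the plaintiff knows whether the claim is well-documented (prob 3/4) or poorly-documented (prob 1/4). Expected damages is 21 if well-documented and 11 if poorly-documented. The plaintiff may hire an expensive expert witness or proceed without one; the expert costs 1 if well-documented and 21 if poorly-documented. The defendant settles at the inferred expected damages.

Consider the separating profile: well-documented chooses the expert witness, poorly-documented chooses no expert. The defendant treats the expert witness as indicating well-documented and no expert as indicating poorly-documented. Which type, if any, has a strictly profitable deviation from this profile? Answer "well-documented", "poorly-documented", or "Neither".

The expert witness pays 21; no expert pays 11.
well-documented: assigned the expert witness, nets 21 − 1 = 20; deviating to no expert nets 11.
poorly-documented: assigned no expert, nets 11; deviating to the expert witness nets 21 − 21 = 0.
Both types strictly prefer their assigned action; no profitable deviation.

Neither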